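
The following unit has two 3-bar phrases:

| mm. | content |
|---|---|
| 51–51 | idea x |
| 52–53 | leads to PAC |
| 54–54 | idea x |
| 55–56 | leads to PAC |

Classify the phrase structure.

Both phrases have the same opening (x) and the same cadence (perfect authentic cadence): the second is a restatement, not a consequent, so this is a repeated phrase rather than a period.

repeated phrase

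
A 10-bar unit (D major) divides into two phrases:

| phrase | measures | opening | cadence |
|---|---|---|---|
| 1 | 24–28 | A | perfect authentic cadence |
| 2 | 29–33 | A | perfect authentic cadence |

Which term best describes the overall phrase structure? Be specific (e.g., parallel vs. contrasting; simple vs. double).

Both phrases have the same opening (A) and the same cadence (perfect authentic cadence): the second is a restatement, not a consequent, so this is a repeated phrase rather than a period.

repeated phrase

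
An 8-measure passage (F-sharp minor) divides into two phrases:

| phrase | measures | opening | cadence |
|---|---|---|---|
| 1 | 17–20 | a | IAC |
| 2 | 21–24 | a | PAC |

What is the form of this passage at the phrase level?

Phrase 1 ends with an imperfect authentic cadence (weaker) and phrase 2 with a perfect authentic cadence (stronger): antecedent + consequent = a period.
The two phrases open with the same material (a / a), so the period is parallel.

parallel period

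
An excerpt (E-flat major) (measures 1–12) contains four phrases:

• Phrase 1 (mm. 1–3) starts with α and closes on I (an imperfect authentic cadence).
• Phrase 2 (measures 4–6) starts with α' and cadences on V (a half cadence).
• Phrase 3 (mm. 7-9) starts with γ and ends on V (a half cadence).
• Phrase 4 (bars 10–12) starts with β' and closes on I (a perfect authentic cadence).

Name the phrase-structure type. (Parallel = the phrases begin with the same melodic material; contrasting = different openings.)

contrasting double period

Four phrases in two halves: the first half (measures 1–6) ends with a half cadence, the second (mm. 7–12) with a perfect authentic cadence — a large antecedent–consequent pair, i.e. a double period.
Phrase 3 begins with different material from phrase 1, making it contrasting.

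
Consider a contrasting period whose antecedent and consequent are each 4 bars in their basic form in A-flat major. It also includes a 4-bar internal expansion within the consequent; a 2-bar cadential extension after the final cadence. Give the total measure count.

Basic contrasting period: 4 + 4 = 8 bars.
8 (basic form) + 4 (internal expansion) + 2 (cadential extension) = 14.

14 measures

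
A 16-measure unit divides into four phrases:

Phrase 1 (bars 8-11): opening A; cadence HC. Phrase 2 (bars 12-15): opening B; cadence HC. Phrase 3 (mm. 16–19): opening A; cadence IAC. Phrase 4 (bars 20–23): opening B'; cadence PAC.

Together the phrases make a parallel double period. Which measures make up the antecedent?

measures 8–15

In a double period the first pair of phrases (ending half cadence) is the large antecedent and the second pair (ending perfect authentic cadence) is the large consequent; the antecedent is measures 8–15.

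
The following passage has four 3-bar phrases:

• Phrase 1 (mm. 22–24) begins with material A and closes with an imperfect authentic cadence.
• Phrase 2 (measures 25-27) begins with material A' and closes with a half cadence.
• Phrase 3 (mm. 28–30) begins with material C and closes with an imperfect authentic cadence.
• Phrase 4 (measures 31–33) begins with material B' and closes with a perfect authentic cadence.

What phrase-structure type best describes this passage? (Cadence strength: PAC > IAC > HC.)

contrasting double period

Four phrases in two halves: the first half (mm. 22-27) ends with a half cadence, the second (bars 28–33) with a perfect authentic cadence — a large antecedent–consequent pair, i.e. a double period.
Phrase 3 begins with different material from phrase 1, making it contrasting.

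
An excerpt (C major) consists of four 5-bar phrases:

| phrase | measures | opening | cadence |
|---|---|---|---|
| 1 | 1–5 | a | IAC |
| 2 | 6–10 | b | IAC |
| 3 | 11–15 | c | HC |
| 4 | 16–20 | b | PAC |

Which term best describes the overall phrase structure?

Four phrases in two halves: the first half (measures 1-10) ends with an imperfect authentic cadence, the second (mm. 11–20) with a perfect authentic cadence — a large antecedent–consequent pair, i.e. a double period.
Phrase 3 begins with different material from phrase 1, making it contrasting.

contrasting double period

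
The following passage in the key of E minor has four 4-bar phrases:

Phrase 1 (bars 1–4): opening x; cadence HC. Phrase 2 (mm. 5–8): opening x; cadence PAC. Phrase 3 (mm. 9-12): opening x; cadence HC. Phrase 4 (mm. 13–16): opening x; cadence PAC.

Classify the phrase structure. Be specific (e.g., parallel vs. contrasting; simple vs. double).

repeated period

The cadence pattern HC–PAC–HC–PAC is weak–strong twice, and phrases 3–4 restate phrases 1–2: a period heard twice, not a double period (which would end weakly at phrase 2).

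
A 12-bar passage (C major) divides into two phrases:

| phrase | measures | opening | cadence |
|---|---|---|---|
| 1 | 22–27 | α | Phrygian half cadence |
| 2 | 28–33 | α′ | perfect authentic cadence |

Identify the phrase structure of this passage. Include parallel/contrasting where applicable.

parallel period

Phrase 1 ends with a Phrygian half cadence (weaker) and phrase 2 with a perfect authentic cadence (stronger): antecedent + consequent = a period.
The two phrases open with the same material (α / α′), so the period is parallel.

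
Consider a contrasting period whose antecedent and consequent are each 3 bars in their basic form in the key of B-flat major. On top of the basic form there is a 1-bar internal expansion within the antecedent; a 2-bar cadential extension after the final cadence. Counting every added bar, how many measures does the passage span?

9 measures

Basic contrasting period: 3 + 3 = 6 bars.
6 (basic form) + 1 (internal expansion) + 2 (cadential extension) = 9.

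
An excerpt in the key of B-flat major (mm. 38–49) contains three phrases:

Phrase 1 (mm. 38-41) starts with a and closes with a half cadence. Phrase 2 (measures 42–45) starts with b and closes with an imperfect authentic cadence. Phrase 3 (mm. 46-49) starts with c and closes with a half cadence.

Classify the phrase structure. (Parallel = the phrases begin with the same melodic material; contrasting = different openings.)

phrase group

The final phrase closes with a half cadence, which is not stronger than the preceding imperfect authentic cadence; the 3 phrases lack an overall antecedent–consequent design and so form a phrase group.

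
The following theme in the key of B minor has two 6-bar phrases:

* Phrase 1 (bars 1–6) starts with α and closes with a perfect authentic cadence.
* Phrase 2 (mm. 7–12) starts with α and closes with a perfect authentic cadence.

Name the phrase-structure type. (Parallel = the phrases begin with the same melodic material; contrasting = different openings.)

Both phrases have the same opening (α) and the same cadence (perfect authentic cadence): the second is a restatement, not a consequent, so this is a repeated phrase rather than a period.

repeated phrase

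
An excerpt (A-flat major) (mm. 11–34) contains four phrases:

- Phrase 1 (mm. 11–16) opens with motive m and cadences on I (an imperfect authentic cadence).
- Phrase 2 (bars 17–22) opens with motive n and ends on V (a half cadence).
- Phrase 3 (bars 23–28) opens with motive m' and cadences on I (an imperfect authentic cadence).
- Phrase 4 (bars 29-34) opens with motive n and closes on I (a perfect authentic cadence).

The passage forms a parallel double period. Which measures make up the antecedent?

measures 11–22

In a double period the first pair of phrases (ending half cadence) is the large antecedent and the second pair (ending perfect authentic cadence) is the large consequent; the antecedent is measures 11–22.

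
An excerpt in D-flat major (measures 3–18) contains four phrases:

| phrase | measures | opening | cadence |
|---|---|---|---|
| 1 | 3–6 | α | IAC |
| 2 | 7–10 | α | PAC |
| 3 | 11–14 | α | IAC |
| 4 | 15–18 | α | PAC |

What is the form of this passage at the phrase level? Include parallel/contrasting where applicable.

The cadence pattern IAC–PAC–IAC–PAC is weak–strong twice, and phrases 3–4 restate phrases 1–2: a period heard twice, not a double period (which would end weakly at phrase 2).

repeated period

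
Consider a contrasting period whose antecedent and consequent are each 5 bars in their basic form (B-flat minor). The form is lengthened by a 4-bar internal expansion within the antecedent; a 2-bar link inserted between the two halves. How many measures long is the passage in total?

Basic contrasting period: 5 + 5 = 10 bars.
10 (basic form) + 4 (internal expansion) + 2 (link) = 16.

16 measures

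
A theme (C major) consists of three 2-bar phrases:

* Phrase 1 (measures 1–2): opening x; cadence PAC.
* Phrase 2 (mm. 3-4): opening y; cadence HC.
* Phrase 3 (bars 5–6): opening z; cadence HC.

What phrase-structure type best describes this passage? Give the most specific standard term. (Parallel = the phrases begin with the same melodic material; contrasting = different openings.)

The final phrase closes with a half cadence, which is not stronger than the preceding half cadence; the 3 phrases lack an overall antecedent–consequent design and so form a phrase group.

phrase group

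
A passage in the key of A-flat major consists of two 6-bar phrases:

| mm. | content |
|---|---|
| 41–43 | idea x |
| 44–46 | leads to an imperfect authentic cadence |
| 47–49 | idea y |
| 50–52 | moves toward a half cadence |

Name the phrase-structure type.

The second phrase closes with a half cadence, which is not stronger than the first phrase's imperfect authentic cadence; without a weak→strong cadential pair there is no antecedent–consequent relationship, so this is a phrase group rather than a period.

phrase group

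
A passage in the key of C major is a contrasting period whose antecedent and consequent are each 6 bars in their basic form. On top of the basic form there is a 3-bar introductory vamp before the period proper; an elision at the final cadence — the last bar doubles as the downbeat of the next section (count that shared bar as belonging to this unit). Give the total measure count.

Basic contrasting period: 6 + 6 = 12 bars.
12 (basic form) + 3 (introduction) = 15.
The elision shares a bar with the next section but does not change this unit's count.

15 measures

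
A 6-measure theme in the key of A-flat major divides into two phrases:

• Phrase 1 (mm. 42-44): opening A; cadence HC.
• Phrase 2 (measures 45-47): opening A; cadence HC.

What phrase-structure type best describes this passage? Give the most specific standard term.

Both phrases have the same opening (A) and the same cadence (half cadence): the second is a restatement, not a consequent, so this is a repeated phrase rather than a period.

repeated phrase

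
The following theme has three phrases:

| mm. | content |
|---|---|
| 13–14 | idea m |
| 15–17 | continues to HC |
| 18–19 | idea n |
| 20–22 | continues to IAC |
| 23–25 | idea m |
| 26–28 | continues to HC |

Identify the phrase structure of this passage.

phrase group

The final phrase closes with a half cadence, which is not stronger than the preceding imperfect authentic cadence; the 3 phrases lack an overall antecedent–consequent design and so form a phrase group.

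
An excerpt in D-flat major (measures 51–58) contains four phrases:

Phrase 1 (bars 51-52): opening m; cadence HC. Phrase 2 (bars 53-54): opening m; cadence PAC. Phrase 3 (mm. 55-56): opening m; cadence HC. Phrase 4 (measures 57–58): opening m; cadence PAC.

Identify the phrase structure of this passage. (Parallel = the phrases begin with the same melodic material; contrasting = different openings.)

The cadence pattern HC–PAC–HC–PAC is weak–strong twice, and phrases 3–4 restate phrases 1–2: a period heard twice, not a double period (which would end weakly at phrase 2).

repeated period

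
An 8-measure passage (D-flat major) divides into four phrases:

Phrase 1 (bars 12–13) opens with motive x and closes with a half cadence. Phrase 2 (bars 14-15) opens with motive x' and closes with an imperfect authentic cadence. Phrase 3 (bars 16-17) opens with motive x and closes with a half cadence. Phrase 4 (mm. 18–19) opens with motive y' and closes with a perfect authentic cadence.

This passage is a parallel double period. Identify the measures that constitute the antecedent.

In a double period the four phrases pair into a large antecedent (phrases 1–2, ending imperfect authentic cadence) and a large consequent (phrases 3–4, ending perfect authentic cadence). The antecedent spans measures 12–15.

measures 12–15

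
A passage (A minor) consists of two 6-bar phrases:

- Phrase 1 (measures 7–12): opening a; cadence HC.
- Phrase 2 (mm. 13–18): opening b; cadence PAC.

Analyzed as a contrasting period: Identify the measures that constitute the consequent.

The antecedent is the phrase ending with the weaker cadence (half cadence, phrase 1) and the consequent the one ending more conclusively (perfect authentic cadence, phrase 2); the consequent is mm. 13-18.

measures 13–18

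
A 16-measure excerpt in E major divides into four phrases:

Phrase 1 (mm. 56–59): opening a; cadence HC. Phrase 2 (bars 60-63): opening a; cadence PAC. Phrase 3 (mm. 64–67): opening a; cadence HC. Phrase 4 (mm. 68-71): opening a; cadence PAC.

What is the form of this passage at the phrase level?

repeated period

The cadence pattern HC–PAC–HC–PAC is weak–strong twice, and phrases 3–4 restate phrases 1–2: a period heard twice, not a double period (which would end weakly at phrase 2).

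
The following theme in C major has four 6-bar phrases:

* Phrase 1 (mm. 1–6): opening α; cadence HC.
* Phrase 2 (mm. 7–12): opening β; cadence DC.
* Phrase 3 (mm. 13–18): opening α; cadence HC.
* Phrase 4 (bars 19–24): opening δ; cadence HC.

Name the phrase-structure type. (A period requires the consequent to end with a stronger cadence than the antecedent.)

Phrase 4 ends with a half cadence, no stronger than phrase 2's deceptive cadence, so the four phrases do not form a double period; nor do phrases 3–4 duplicate 1–2, so it is not a repeated period. With no phrase reaching a conclusive cadence, the passage is a phrase group.

phrase group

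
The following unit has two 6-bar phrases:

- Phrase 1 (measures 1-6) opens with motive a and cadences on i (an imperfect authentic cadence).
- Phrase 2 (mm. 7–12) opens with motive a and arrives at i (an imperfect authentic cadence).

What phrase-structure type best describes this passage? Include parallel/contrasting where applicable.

Both phrases have the same opening (a) and the same cadence (imperfect authentic cadence): the second is a restatement, not a consequent, so this is a repeated phrase rather than a period.

repeated phrase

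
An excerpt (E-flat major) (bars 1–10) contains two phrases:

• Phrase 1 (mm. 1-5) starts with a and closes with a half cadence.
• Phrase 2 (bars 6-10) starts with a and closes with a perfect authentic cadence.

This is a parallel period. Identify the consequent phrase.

phrase 2

The phrase ending with the weaker cadence (half cadence) is the antecedent; the one ending more conclusively (perfect authentic cadence) is the consequent. The consequent is phrase 2.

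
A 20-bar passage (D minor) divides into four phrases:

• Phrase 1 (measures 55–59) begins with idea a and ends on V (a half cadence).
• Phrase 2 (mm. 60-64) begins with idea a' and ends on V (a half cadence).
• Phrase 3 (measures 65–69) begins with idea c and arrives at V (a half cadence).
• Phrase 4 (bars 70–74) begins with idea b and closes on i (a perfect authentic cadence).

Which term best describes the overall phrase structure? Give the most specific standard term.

contrasting double period

Four phrases in two halves: the first half (bars 55–64) ends with a half cadence, the second (mm. 65–74) with a perfect authentic cadence — a large antecedent–consequent pair, i.e. a double period.
Phrase 3 begins with different material from phrase 1, making it contrasting.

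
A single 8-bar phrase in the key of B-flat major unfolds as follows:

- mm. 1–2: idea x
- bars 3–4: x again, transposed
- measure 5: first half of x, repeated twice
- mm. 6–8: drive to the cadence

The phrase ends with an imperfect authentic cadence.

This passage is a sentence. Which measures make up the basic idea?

The presentation of a sentence is the basic idea (mm. 1–2) plus its repetition (measures 3–4); the basic idea is therefore bars 1–2.

measures 1–2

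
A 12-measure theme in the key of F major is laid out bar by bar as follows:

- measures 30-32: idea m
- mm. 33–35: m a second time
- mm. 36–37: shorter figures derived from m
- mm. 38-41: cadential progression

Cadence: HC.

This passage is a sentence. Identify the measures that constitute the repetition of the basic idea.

The presentation of a sentence is the basic idea (measures 30-32) plus its repetition (bars 33–35); the repetition of the basic idea is therefore mm. 33-35.

measures 33–35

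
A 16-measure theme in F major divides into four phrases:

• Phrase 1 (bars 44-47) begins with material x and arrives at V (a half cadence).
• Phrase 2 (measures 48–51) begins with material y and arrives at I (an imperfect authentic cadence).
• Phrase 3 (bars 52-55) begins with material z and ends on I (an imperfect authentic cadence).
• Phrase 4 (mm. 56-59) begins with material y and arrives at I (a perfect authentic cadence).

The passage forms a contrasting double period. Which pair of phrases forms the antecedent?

phrases 1 and 2

In a double period the first pair of phrases (ending imperfect authentic cadence) is the large antecedent and the second pair (ending perfect authentic cadence) is the large consequent; the antecedent is phrases 1 and 2.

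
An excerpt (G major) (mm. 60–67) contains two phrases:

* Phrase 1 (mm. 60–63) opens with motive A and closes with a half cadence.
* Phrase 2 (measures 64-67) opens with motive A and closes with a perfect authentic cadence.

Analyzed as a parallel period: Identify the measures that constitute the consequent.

measures 64–67

The antecedent is the phrase ending with the weaker cadence (half cadence, phrase 1) and the consequent the one ending more conclusively (perfect authentic cadence, phrase 2); the consequent is bars 64–67.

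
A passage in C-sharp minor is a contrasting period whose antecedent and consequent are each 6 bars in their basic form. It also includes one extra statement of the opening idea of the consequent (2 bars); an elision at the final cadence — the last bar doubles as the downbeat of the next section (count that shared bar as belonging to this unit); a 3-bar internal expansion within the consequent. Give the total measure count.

Basic contrasting period: 6 + 6 = 12 bars.
12 (basic form) + 2 (extra statement) + 3 (internal expansion) = 17.
The elision shares a bar with the next section but does not change this unit's count.

17 measures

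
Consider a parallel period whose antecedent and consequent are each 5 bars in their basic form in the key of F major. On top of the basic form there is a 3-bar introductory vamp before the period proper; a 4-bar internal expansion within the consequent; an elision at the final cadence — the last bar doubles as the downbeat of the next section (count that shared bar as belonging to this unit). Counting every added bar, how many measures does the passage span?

17 measures

Basic parallel period: 5 + 5 = 10 bars.
10 (basic form) + 3 (introduction) + 4 (internal expansion) = 17.
The elision shares a bar with the next section but does not change this unit's count.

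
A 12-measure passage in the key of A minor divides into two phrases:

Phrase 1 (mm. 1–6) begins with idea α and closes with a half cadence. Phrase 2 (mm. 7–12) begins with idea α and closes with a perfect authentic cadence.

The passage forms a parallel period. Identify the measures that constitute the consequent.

measures 7–12

The antecedent is the phrase ending with the weaker cadence (half cadence, phrase 1) and the consequent the one ending more conclusively (perfect authentic cadence, phrase 2); the consequent is mm. 7-12.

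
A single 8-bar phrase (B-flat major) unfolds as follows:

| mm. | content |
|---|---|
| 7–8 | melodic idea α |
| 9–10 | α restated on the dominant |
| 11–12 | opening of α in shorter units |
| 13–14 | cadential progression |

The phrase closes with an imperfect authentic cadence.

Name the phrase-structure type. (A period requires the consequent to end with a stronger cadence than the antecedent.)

Basic idea (mm. 7-8) + its repetition (bars 9–10) form the presentation; fragmentation and cadence (mm. 11–14) form the continuation — the 8-bar whole is a sentence.

sentence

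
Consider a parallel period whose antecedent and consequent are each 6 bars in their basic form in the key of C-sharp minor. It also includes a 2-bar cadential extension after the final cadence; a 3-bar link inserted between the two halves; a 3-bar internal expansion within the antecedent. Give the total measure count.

Basic parallel period: 6 + 6 = 12 bars.
12 (basic form) + 2 (cadential extension) + 3 (link) + 3 (internal expansion) = 20.

20 measures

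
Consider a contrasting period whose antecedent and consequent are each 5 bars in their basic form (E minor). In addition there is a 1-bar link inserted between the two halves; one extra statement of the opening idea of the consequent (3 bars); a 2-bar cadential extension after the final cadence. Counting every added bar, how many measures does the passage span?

16 measures

Basic contrasting period: 5 + 5 = 10 bars.
10 (basic form) + 1 (link) + 3 (extra statement) + 2 (cadential extension) = 16.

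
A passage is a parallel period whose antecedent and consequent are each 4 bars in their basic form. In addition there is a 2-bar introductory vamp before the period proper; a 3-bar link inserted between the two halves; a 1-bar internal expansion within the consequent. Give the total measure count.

Basic parallel period: 4 + 4 = 8 bars.
8 (basic form) + 2 (introduction) + 3 (link) + 1 (internal expansion) = 14.

14 measures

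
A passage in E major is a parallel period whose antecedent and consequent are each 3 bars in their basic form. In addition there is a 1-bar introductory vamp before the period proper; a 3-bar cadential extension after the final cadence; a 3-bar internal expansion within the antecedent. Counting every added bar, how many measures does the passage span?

Basic parallel period: 3 + 3 = 6 bars.
6 (basic form) + 1 (introduction) + 3 (cadential extension) + 3 (internal expansion) = 13.

13 measures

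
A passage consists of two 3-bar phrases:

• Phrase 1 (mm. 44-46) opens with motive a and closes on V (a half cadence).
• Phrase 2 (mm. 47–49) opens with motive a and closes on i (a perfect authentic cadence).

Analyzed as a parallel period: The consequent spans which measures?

The antecedent is the phrase ending with the weaker cadence (half cadence, phrase 1) and the consequent the one ending more conclusively (perfect authentic cadence, phrase 2); the consequent is mm. 47–49.

measures 47–49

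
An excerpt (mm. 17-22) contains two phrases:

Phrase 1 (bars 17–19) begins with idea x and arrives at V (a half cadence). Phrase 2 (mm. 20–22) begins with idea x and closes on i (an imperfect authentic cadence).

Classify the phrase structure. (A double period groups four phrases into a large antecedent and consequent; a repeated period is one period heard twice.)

parallel period

Phrase 1 ends with a half cadence (weaker) and phrase 2 with an imperfect authentic cadence (stronger): antecedent + consequent = a period.
The two phrases open with the same material (x / x), so the period is parallel.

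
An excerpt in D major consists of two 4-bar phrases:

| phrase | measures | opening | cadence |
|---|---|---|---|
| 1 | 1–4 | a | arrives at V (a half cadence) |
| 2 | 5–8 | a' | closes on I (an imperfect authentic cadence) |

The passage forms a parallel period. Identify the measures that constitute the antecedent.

The antecedent is the phrase ending with the weaker cadence (half cadence, phrase 1) and the consequent the one ending more conclusively (imperfect authentic cadence, phrase 2); the antecedent is bars 1–4.

measures 1–4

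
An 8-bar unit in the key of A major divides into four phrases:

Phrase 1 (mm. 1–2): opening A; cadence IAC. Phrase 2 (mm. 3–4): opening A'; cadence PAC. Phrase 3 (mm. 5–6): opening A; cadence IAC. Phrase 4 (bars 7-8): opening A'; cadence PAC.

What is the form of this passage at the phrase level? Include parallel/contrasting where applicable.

repeated period

The cadence pattern IAC–PAC–IAC–PAC is weak–strong twice, and phrases 3–4 restate phrases 1–2: a period heard twice, not a double period (which would end weakly at phrase 2).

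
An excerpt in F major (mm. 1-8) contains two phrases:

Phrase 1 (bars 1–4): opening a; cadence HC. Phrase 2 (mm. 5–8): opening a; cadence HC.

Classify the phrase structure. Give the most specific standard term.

repeated phrase

Both phrases have the same opening (a) and the same cadence (half cadence): the second is a restatement, not a consequent, so this is a repeated phrase rather than a period.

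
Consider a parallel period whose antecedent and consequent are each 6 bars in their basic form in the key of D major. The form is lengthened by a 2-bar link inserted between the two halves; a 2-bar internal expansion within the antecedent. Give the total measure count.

Basic parallel period: 6 + 6 = 12 bars.
12 (basic form) + 2 (link) + 2 (internal expansion) = 16.

16 measures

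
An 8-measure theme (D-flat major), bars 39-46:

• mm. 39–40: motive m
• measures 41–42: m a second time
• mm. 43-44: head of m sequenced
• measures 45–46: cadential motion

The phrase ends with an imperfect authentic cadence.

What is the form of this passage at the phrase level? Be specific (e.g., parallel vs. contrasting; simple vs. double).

sentence

Basic idea (mm. 39–40) + its repetition (bars 41–42) form the presentation; fragmentation and cadence (mm. 43–46) form the continuation — the 8-bar whole is a sentence.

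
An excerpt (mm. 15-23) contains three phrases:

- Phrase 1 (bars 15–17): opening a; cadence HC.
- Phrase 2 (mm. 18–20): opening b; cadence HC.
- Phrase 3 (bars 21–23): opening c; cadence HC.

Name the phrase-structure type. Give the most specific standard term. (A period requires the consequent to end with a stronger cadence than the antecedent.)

The final phrase closes with a half cadence, which is not stronger than the preceding half cadence; the 3 phrases lack an overall antecedent–consequent design and so form a phrase group.

phrase group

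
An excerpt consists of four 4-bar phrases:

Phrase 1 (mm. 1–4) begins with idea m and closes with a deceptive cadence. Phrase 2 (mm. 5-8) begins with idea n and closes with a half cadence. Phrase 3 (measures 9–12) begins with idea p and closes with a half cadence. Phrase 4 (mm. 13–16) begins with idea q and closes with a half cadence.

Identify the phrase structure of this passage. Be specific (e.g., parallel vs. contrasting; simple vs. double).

Phrase 4 ends with a half cadence, no stronger than phrase 2's half cadence, so the four phrases do not form a double period; nor do phrases 3–4 duplicate 1–2, so it is not a repeated period. With no phrase reaching a conclusive cadence, the passage is a phrase group.

phrase group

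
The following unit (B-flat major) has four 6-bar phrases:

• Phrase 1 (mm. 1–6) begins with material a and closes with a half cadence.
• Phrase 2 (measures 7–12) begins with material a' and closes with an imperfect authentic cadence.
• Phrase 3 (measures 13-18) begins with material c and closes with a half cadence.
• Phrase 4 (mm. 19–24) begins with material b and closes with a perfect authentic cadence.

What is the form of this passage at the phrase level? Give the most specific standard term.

contrasting double period

Four phrases in two halves: the first half (mm. 1–12) ends with an imperfect authentic cadence, the second (measures 13-24) with a perfect authentic cadence — a large antecedent–consequent pair, i.e. a double period.
Phrase 3 begins with different material from phrase 1, making it contrasting.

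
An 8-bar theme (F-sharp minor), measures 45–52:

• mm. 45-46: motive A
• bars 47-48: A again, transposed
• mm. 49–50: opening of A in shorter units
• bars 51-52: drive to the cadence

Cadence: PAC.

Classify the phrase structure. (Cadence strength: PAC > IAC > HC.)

Basic idea (measures 45–46) + its repetition (mm. 47–48) form the presentation; fragmentation and cadence (bars 49–52) form the continuation — the 8-bar whole is a sentence.

sentence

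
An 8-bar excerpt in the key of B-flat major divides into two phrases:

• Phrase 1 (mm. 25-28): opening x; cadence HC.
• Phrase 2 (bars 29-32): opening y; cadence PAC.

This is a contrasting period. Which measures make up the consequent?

The phrase ending with the weaker cadence (half cadence) is the antecedent; the one ending more conclusively (perfect authentic cadence) is the consequent. The consequent is measures 29–32.

measures 29–32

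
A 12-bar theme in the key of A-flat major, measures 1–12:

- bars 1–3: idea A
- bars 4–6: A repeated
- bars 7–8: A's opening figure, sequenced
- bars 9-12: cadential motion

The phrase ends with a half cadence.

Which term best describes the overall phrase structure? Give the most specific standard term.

sentence

Basic idea (mm. 1–3) + its repetition (measures 4–6) form the presentation; fragmentation and cadence (bars 7–12) form the continuation — the 12-bar whole is a sentence.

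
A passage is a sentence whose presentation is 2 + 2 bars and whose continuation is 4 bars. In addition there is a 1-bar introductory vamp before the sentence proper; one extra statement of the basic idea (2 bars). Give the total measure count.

11 measures

Basic sentence: 2 + 2 + 4 = 8 bars.
8 (basic form) + 1 (introduction) + 2 (extra statement) = 11.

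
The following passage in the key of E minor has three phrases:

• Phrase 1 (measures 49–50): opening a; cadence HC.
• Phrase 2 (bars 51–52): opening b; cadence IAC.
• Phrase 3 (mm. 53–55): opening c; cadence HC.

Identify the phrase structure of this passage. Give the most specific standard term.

phrase group

The final phrase closes with a half cadence, which is not stronger than the preceding imperfect authentic cadence; the 3 phrases lack an overall antecedent–consequent design and so form a phrase group.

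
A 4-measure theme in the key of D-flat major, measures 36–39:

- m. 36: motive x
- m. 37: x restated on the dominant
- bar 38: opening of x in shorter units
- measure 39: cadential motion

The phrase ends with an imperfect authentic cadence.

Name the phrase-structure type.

sentence

Basic idea (bar 36) + its repetition (m. 37) form the presentation; fragmentation and cadence (bars 38–39) form the continuation — the 4-bar whole is a sentence.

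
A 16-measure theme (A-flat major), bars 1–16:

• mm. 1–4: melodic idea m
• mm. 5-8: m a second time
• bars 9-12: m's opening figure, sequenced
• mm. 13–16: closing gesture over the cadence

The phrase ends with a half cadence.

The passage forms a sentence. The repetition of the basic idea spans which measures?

The presentation of a sentence is the basic idea (mm. 1–4) plus its repetition (mm. 5-8); the repetition of the basic idea is therefore measures 5-8.

measures 5–8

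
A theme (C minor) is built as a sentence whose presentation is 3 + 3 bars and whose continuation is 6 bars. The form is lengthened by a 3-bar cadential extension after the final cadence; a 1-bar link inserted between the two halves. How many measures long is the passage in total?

Basic sentence: 3 + 3 + 6 = 12 bars.
12 (basic form) + 3 (cadential extension) + 1 (link) = 16.

16 measures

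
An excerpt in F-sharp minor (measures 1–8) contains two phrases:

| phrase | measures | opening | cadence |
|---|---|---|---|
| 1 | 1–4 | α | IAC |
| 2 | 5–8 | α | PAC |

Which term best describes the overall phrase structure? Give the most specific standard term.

parallel period

Phrase 1 ends with an imperfect authentic cadence (weaker) and phrase 2 with a perfect authentic cadence (stronger): antecedent + consequent = a period.
The two phrases open with the same material (α / α), so the period is parallel.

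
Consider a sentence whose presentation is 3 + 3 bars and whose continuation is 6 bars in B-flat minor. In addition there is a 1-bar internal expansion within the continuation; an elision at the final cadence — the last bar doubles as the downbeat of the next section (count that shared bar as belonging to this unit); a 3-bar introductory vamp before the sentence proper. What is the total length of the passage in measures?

Basic sentence: 3 + 3 + 6 = 12 bars.
12 (basic form) + 1 (internal expansion) + 3 (introduction) = 16.
The elision shares a bar with the next section but does not change this unit's count.

16 measures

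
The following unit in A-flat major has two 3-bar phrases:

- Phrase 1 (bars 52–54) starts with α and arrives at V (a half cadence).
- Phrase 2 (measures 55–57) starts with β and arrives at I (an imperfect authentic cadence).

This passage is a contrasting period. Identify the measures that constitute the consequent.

The antecedent is the phrase ending with the weaker cadence (half cadence, phrase 1) and the consequent the one ending more conclusively (imperfect authentic cadence, phrase 2); the consequent is mm. 55-57.

measures 55–57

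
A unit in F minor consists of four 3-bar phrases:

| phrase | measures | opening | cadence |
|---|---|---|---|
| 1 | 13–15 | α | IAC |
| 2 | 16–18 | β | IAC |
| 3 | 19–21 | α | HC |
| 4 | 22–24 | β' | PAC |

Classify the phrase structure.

Four phrases in two halves: the first half (mm. 13-18) ends with an imperfect authentic cadence, the second (bars 19–24) with a perfect authentic cadence — a large antecedent–consequent pair, i.e. a double period.
Phrase 3 begins with the same material as phrase 1, making it parallel.

parallel double period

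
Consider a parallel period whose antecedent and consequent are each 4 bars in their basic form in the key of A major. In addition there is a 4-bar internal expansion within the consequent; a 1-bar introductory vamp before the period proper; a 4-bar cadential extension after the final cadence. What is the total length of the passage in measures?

17 measures

Basic parallel period: 4 + 4 = 8 bars.
8 (basic form) + 4 (internal expansion) + 1 (introduction) + 4 (cadential extension) = 17.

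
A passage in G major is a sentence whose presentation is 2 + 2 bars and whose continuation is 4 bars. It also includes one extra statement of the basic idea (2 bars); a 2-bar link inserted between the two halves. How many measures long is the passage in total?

Basic sentence: 2 + 2 + 4 = 8 bars.
8 (basic form) + 2 (extra statement) + 2 (link) = 12.

12 measures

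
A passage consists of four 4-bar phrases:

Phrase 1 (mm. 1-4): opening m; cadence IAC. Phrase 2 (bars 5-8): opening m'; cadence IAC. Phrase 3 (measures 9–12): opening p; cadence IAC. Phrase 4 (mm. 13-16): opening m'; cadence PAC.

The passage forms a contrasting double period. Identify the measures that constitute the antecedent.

measures 1–8

In a double period the four phrases pair into a large antecedent (phrases 1–2, ending imperfect authentic cadence) and a large consequent (phrases 3–4, ending perfect authentic cadence). The antecedent spans measures 1–8.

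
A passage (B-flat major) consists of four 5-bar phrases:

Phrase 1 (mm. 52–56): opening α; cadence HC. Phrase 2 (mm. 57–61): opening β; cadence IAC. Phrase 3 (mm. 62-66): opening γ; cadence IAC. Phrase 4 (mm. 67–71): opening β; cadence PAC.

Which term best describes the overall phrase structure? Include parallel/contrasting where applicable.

contrasting double period

Four phrases in two halves: the first half (mm. 52–61) ends with an imperfect authentic cadence, the second (mm. 62–71) with a perfect authentic cadence — a large antecedent–consequent pair, i.e. a double period.
Phrase 3 begins with different material from phrase 1, making it contrasting.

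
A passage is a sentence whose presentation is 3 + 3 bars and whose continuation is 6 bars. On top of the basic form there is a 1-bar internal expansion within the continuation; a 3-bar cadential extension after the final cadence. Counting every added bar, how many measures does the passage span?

16 measures

Basic sentence: 3 + 3 + 6 = 12 bars.
12 (basic form) + 1 (internal expansion) + 3 (cadential extension) = 16.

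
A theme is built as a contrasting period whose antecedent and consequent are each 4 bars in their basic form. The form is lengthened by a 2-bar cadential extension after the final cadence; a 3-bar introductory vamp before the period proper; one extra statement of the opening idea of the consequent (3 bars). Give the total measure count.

Basic contrasting period: 4 + 4 = 8 bars.
8 (basic form) + 2 (cadential extension) + 3 (introduction) + 3 (extra statement) = 16.

16 measures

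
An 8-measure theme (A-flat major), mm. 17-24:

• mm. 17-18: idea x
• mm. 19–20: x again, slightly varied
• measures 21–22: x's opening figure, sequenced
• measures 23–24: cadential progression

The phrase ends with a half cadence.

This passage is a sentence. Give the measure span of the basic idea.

The presentation of a sentence is the basic idea (mm. 17–18) plus its repetition (bars 19-20); the basic idea is therefore measures 17-18.

measures 17–18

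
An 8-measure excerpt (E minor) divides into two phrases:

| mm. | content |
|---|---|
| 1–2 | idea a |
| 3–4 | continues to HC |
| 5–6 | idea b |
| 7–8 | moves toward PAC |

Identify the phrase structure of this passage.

Phrase 1 ends with a half cadence (weaker) and phrase 2 with a perfect authentic cadence (stronger): antecedent + consequent = a period.
The two phrases open with different material (a / b), so the period is contrasting.

contrasting period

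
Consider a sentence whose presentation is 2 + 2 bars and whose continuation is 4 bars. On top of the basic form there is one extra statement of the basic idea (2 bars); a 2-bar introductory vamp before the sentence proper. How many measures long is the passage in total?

12 measures

Basic sentence: 2 + 2 + 4 = 8 bars.
8 (basic form) + 2 (extra statement) + 2 (introduction) = 12.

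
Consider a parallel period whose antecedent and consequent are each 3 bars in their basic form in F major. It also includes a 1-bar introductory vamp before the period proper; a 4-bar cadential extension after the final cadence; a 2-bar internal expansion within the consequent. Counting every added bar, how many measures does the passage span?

13 measures

Basic parallel period: 3 + 3 = 6 bars.
6 (basic form) + 1 (introduction) + 4 (cadential extension) + 2 (internal expansion) = 13.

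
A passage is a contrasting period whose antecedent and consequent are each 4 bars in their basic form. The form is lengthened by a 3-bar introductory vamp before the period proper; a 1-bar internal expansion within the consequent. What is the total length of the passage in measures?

Basic contrasting period: 4 + 4 = 8 bars.
8 (basic form) + 3 (introduction) + 1 (internal expansion) = 12.

12 measures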